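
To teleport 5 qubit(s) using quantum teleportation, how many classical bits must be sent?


Quantum teleportation requires 2 classical bits per qubit teleported.
5 qubit(s) -> 2 * 5 = 10 classical bits

10


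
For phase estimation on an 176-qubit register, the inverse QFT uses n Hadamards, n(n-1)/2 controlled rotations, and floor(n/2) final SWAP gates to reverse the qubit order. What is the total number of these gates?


Hadamard gates: 176
Controlled rotations: n*(n-1)/2 = 176*175/2 = 15400
SWAP gates: floor(n/2) = floor(176/2) = 88
Total = 176 + 15400 + 88
= 15664

15664


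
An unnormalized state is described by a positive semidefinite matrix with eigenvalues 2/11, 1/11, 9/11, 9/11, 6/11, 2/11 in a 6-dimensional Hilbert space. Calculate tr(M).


tr(M) = sum of eigenvalues
= 2/11 + 1/11 + 9/11 + 9/11 + 6/11 + 2/11
= 29/11
= 2.6364

2.6364


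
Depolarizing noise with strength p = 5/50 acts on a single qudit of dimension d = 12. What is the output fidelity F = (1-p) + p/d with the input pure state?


F = (1-p) + p/d
= (1 - 0.1000) + 0.1000/12
= 0.9000 + 0.0083
= 0.9083

0.9083


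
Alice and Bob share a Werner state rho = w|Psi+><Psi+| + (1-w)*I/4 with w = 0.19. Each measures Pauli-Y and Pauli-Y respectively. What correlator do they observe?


|Psi+> = (|01> + |10>)/sqrt(2)
For the pure Bell state, <Y_A Y_B> = +1 (Bell-state Pauli correlator).
The maximally-mixed part I/4 has tr(I/4 * P tensor P) = 0 for any traceless Pauli P.
So <Y_A Y_B>_rho = w * (+1) + (1 - w) * 0
= 0.19 * (+1)
= 0.1900

0.1900


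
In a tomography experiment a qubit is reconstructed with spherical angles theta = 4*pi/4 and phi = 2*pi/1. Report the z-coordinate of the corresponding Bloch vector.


theta = 3.1416, phi = 6.2832
r_z = cos(theta) = -1.0000

-1.0000


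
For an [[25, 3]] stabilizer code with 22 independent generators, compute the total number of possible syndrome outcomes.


Each stabilizer generator gives a binary (+1 or -1) measurement outcome.
With 22 independent generators:
Total syndromes = 2^22
= 4194304

4194304


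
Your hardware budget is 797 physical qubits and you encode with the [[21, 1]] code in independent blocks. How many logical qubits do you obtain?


Each code block uses 21 physical qubits for 1 logical qubit(s).
Number of complete blocks = floor(797 / 21) = 37
Logical qubits = 37 * 1
= 37

37


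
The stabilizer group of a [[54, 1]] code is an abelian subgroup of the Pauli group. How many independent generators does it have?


For an [[n,k]] stabilizer code:
Number of stabilizer generators = n - k
= 54 - 1
= 53

53


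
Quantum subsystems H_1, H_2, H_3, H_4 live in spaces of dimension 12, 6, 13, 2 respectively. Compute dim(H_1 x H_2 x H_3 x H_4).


dim(H_1 x H_2 x H_3 x H_4) = 12 * 6 * 13 * 2
= 72 * 13 * 2
= 936 * 2
= 1872

1872


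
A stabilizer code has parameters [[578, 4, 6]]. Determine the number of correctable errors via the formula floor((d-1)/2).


Code parameters: [[578, 4, 6]], distance d = 6.
Number of correctable errors = floor((d-1)/2)
= floor((6 - 1)/2)
= floor(5/2)
= 2

2


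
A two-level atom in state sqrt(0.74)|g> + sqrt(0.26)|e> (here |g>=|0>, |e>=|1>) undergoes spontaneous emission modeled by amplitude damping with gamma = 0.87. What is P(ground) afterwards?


For amplitude damping with parameter gamma on state sqrt(a)|0> + sqrt(b)|1>:
alpha^2 = 0.74, beta^2 = 0.26
P(|0>) = alpha^2 + gamma * beta^2
= 0.74 + 0.87 * 0.26
= 0.74 + 0.2262
= 0.9662

0.9662


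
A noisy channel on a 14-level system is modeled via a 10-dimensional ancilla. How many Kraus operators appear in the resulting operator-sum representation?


Tracing out the environment in an orthonormal basis {|i>_E} gives Kraus operators K_i = <i|_E U |0>_E.
Number of Kraus operators = dim(H_env) = d_env
= 10

10


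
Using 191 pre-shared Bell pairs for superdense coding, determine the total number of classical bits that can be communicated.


Superdense coding allows 2 classical bits per shared entangled pair.
191 pair(s) -> 2 * 191 = 382 classical bits

382


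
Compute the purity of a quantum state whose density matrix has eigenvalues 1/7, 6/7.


tr(rho^2) = sum of eigenvalues squared
= (1/7)^2 + (6/7)^2
= (1 + 36) / 49
= 37/49
= 0.7551

0.7551


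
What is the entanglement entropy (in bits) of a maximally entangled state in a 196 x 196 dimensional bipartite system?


For a maximally entangled state in d x d:
S = log2(d) = log2(196)
= 7.6147

7.6147


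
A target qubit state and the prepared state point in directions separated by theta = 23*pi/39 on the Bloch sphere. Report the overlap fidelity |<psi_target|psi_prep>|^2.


For states separated by angle theta on Bloch sphere:
F = cos^2(theta/2)
theta = 23*pi/39 = 1.8527
theta/2 = 0.9264
cos(theta/2) = 0.6007
F = 0.3609

0.3609


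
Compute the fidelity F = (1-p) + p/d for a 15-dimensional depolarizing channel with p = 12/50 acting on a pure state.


F = (1-p) + p/d
= (1 - 0.2400) + 0.2400/15
= 0.7600 + 0.0160
= 0.7760

0.7760


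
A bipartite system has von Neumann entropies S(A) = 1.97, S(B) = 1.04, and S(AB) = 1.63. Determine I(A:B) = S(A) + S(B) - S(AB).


I(A:B) = S(A) + S(B) - S(AB)
= 1.97 + 1.04 - 1.63
= 1.3800

1.3800


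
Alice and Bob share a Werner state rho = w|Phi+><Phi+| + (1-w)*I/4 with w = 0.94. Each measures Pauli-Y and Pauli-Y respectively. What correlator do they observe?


|Phi+> = (|00> + |11>)/sqrt(2)
For the pure Bell state, <Y_A Y_B> = -1 (Bell-state Pauli correlator).
The maximally-mixed part I/4 has tr(I/4 * P tensor P) = 0 for any traceless Pauli P.
So <Y_A Y_B>_rho = w * (-1) + (1 - w) * 0
= 0.94 * (-1)
= -0.9400

-0.9400


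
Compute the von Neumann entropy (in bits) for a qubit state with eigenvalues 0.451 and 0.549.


S = -p*log2(p) - (1-p)*log2(1-p)
p = 0.4510, 1-p = 0.5490
= -0.4510 * log2(0.4510) - 0.5490 * log2(0.5490)
= -(-0.5181) - (-0.4750)
= 0.9931

0.9931


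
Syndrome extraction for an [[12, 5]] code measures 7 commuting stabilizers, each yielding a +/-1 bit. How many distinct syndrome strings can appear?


Each stabilizer generator gives a binary (+1 or -1) measurement outcome.
With 7 independent generators:
Total syndromes = 2^7
= 128

128


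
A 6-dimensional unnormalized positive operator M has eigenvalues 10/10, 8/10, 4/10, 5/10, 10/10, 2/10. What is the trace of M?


tr(M) = sum of eigenvalues
= 10/10 + 8/10 + 4/10 + 5/10 + 10/10 + 2/10
= 39/10
= 3.9000

3.9000


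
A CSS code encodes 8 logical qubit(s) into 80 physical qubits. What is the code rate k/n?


Code rate R = k/n
= 8/80
= 0.1000

0.1000


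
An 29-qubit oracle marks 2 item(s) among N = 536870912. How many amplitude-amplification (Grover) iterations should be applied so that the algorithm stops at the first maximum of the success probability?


After j Grover iterations the success probability is P(j) = sin^2((2j+1)*theta), where sin(theta) = sqrt(k/N).
N = 2^29 = 536870912, k = 2
sin(theta) = sqrt(k/N) = 6.103515625e-05
theta = arcsin(sqrt(k/N)) = 6.103515629e-05 rad
P(j) reaches its first maximum when (2j+1)*theta is as close as possible to pi/2, i.e. j = round(pi/(4*theta) - 1/2).
pi/(4*theta) - 1/2 = 12867.4635
(For comparison, the common estimate pi/4 * sqrt(N/k) = 12867.9635; the exact maximiser is used here.)
Optimal iterations = 12867

12867


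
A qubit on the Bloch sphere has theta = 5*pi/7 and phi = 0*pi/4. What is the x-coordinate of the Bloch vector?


theta = 2.2440, phi = 0.0000
r_x = sin(theta)*cos(phi) = 0.7818 * 1.0000
r_x = 0.7818

0.7818


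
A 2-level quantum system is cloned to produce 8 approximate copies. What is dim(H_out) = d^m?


Output space = H^(tensor 8) where dim(H) = 2
dim = 2^8
= 4 (after 2 factors)
= 8 (after 3 factors)
= 16 (after 4 factors)
= 32 (after 5 factors)
= 64 (after 6 factors)
= 128 (after 7 factors)
= 256 (after 8 factors)
= 256

256


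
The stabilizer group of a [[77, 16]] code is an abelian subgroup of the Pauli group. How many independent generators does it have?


For an [[n,k]] stabilizer code:
Number of stabilizer generators = n - k
= 77 - 16
= 61

61


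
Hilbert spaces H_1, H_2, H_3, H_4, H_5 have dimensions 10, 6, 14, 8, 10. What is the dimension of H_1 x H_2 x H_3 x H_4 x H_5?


dim(H_1 x H_2 x H_3 x H_4 x H_5) = 10 * 6 * 14 * 8 * 10
= 60 * 14 * 8 * 10
= 840 * 8 * 10
= 6720 * 10
= 67200

67200


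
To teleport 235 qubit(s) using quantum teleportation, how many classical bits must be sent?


Quantum teleportation requires 2 classical bits per qubit teleported.
235 qubit(s) -> 2 * 235 = 470 classical bits

470


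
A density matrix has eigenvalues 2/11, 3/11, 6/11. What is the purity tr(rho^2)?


tr(rho^2) = sum of eigenvalues squared
= (2/11)^2 + (3/11)^2 + (6/11)^2
= (4 + 9 + 36) / 121
= 49/121
= 0.4050

0.4050


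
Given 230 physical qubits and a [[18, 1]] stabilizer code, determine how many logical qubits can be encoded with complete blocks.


Each code block uses 18 physical qubits for 1 logical qubit(s).
Number of complete blocks = floor(230 / 18) = 12
Logical qubits = 12 * 1
= 12

12


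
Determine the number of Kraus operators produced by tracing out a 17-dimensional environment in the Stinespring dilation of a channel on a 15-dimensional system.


Tracing out the environment in an orthonormal basis {|i>_E} gives Kraus operators K_i = <i|_E U |0>_E.
Number of Kraus operators = dim(H_env) = d_env
= 17

17


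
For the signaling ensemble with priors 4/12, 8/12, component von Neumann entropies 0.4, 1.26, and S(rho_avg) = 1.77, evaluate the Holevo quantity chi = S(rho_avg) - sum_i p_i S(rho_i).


chi = S(rho) - sum_i p_i * S(rho_i)
Weighted entropy = 4/12 * 0.4 + 8/12 * 1.26
= 0.9733
chi = 1.77 - 0.9733
= 0.7967

0.7967


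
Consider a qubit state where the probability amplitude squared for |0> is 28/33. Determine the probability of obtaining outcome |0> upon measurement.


|alpha|^2 = 28/33 = 0.8485
|beta|^2 = 1 - 28/33 = 5/33 = 0.1515
P(|0>) = |alpha|^2 = 0.8485

0.8485


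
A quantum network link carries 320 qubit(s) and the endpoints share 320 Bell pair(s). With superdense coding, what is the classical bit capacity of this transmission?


Superdense coding allows 2 classical bits per shared entangled pair.
320 pair(s) -> 2 * 320 = 640 classical bits

640


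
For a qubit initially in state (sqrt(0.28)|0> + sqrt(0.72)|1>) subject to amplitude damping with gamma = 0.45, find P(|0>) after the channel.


For amplitude damping with parameter gamma on state sqrt(a)|0> + sqrt(b)|1>:
alpha^2 = 0.28, beta^2 = 0.72
P(|0>) = alpha^2 + gamma * beta^2
= 0.28 + 0.45 * 0.72
= 0.28 + 0.3240
= 0.6040

0.6040


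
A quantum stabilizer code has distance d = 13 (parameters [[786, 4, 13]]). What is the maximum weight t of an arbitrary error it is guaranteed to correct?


Code parameters: [[786, 4, 13]], distance d = 13.
Number of correctable errors = floor((d-1)/2)
= floor((13 - 1)/2)
= floor(12/2)
= 6

6


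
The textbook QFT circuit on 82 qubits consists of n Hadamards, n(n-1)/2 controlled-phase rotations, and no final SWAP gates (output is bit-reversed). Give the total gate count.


Hadamard gates: 82
Controlled rotations: n*(n-1)/2 = 82*81/2 = 3321
SWAP gates: 0 (omitted)
Total = 82 + 3321
= 3403

3403


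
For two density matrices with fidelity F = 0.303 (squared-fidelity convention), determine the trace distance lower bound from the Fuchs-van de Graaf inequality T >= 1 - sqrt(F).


Fuchs-van de Graaf (squared-fidelity convention): 1 - sqrt(F) <= T <= sqrt(1 - F).
Lower bound: T >= 1 - sqrt(F)
sqrt(F) = sqrt(0.303) = 0.5505
T >= 1 - 0.5505
T >= 0.4495

0.4495


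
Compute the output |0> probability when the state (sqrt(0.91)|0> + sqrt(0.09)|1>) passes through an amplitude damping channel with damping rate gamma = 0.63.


For amplitude damping with parameter gamma on state sqrt(a)|0> + sqrt(b)|1>:
alpha^2 = 0.91, beta^2 = 0.09
P(|0>) = alpha^2 + gamma * beta^2
= 0.91 + 0.63 * 0.09
= 0.91 + 0.0567
= 0.9667

0.9667


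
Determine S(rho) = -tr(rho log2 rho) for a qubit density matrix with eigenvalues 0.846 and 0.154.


S = -p*log2(p) - (1-p)*log2(1-p)
p = 0.8460, 1-p = 0.1540
= -0.8460 * log2(0.8460) - 0.1540 * log2(0.1540)
= -(-0.2041) - (-0.4156)
= 0.6198

0.6198


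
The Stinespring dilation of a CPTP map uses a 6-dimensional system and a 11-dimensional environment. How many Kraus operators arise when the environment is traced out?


Tracing out the environment in an orthonormal basis {|i>_E} gives Kraus operators K_i = <i|_E U |0>_E.
Number of Kraus operators = dim(H_env) = d_env
= 11

11


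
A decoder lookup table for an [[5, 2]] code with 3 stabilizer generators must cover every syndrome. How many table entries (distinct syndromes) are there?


Each stabilizer generator gives a binary (+1 or -1) measurement outcome.
With 3 independent generators:
Total syndromes = 2^3
= 8

8


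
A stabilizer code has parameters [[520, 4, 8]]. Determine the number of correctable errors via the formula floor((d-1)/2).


Code parameters: [[520, 4, 8]], distance d = 8.
Number of correctable errors = floor((d-1)/2)
= floor((8 - 1)/2)
= floor(7/2)
= 3

3


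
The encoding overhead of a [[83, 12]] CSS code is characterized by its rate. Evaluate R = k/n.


Code rate R = k/n
= 12/83
= 0.1446

0.1446


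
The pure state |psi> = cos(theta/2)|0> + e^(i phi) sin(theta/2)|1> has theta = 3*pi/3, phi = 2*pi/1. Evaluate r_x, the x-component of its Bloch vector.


theta = 3.1416, phi = 6.2832
r_x = sin(theta)*cos(phi) = 0.0000 * 1.0000
r_x = 0.0000

0.0000


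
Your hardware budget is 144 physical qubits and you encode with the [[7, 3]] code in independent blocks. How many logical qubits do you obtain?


Each code block uses 7 physical qubits for 3 logical qubit(s).
Number of complete blocks = floor(144 / 7) = 20
Logical qubits = 20 * 3
= 60

60


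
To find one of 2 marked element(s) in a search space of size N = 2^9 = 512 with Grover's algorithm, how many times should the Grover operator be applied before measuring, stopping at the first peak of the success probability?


After j Grover iterations the success probability is P(j) = sin^2((2j+1)*theta), where sin(theta) = sqrt(k/N).
N = 2^9 = 512, k = 2
sin(theta) = sqrt(k/N) = 0.0625
theta = arcsin(sqrt(k/N)) = 0.0625407618 rad
P(j) reaches its first maximum when (2j+1)*theta is as close as possible to pi/2, i.e. j = round(pi/(4*theta) - 1/2).
pi/(4*theta) - 1/2 = 12.0582
(For comparison, the common estimate pi/4 * sqrt(N/k) = 12.5664; the exact maximiser is used here.)
Optimal iterations = 12

12


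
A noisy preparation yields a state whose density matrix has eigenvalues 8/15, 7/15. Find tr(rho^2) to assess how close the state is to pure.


tr(rho^2) = sum of eigenvalues squared
= (8/15)^2 + (7/15)^2
= (64 + 49) / 225
= 113/225
= 0.5022

0.5022


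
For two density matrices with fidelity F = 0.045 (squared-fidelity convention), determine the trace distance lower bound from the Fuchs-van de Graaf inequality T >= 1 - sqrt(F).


Fuchs-van de Graaf (squared-fidelity convention): 1 - sqrt(F) <= T <= sqrt(1 - F).
Lower bound: T >= 1 - sqrt(F)
sqrt(F) = sqrt(0.045) = 0.2121
T >= 1 - 0.2121
T >= 0.7879

0.7879


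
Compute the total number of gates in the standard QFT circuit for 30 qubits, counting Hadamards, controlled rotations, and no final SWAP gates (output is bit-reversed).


Hadamard gates: 30
Controlled rotations: n*(n-1)/2 = 30*29/2 = 435
SWAP gates: 0 (omitted)
Total = 30 + 435
= 465

465


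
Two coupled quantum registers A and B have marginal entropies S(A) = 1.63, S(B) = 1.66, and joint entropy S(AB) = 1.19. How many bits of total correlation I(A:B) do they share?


I(A:B) = S(A) + S(B) - S(AB)
= 1.63 + 1.66 - 1.19
= 2.1000

2.1000


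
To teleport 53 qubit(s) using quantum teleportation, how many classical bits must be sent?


Quantum teleportation requires 2 classical bits per qubit teleported.
53 qubit(s) -> 2 * 53 = 106 classical bits

106


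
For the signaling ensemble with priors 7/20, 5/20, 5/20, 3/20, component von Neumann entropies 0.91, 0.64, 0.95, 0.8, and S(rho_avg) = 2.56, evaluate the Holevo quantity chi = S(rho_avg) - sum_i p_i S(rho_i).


chi = S(rho) - sum_i p_i * S(rho_i)
Weighted entropy = 7/20 * 0.91 + 5/20 * 0.64 + 5/20 * 0.95 + 3/20 * 0.8
= 0.8360
chi = 2.56 - 0.8360
= 1.7240

1.7240


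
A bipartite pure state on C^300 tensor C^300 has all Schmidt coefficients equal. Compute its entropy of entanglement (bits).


For a maximally entangled state in d x d:
S = log2(d) = log2(300)
= 8.2288

8.2288


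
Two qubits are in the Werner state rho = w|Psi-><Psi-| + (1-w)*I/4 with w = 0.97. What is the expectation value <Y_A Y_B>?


|Psi-> = (|01> - |10>)/sqrt(2)
For the pure Bell state, <Y_A Y_B> = -1 (Bell-state Pauli correlator).
The maximally-mixed part I/4 has tr(I/4 * P tensor P) = 0 for any traceless Pauli P.
So <Y_A Y_B>_rho = w * (-1) + (1 - w) * 0
= 0.97 * (-1)
= -0.9700

-0.9700


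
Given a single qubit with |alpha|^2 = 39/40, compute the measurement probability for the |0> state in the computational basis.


|alpha|^2 = 39/40 = 0.9750
|beta|^2 = 1 - 39/40 = 1/40 = 0.0250
P(|0>) = |alpha|^2 = 0.9750

0.9750


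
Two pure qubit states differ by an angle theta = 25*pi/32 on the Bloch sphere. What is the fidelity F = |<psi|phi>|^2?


For states separated by angle theta on Bloch sphere:
F = cos^2(theta/2)
theta = 25*pi/32 = 2.4544
theta/2 = 1.2272
cos(theta/2) = 0.3369
F = 0.1135

0.1135


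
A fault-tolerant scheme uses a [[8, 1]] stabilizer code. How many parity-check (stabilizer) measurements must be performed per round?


For an [[n,k]] stabilizer code:
Number of stabilizer generators = n - k
= 8 - 1
= 7

7


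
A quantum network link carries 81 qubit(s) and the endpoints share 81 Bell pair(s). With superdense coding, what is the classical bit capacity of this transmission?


Superdense coding allows 2 classical bits per shared entangled pair.
81 pair(s) -> 2 * 81 = 162 classical bits

162


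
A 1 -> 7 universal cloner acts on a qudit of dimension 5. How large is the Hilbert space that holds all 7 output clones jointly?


Output space = H^(tensor 7) where dim(H) = 5
dim = 5^7
= 25 (after 2 factors)
= 125 (after 3 factors)
= 625 (after 4 factors)
= 3125 (after 5 factors)
= 15625 (after 6 factors)
= 78125 (after 7 factors)
= 78125

78125


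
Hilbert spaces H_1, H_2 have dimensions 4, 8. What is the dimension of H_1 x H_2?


dim(H_1 x H_2) = 4 * 8
= 32

32


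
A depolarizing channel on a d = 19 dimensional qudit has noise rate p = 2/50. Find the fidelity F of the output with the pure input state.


F = (1-p) + p/d
= (1 - 0.0400) + 0.0400/19
= 0.9600 + 0.0021
= 0.9621

0.9621


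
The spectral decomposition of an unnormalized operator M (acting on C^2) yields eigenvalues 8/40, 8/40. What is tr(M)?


tr(M) = sum of eigenvalues
= 8/40 + 8/40
= 16/40
= 0.4000

0.4000


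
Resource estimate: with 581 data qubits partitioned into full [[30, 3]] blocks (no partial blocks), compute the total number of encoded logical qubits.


Each code block uses 30 physical qubits for 3 logical qubit(s).
Number of complete blocks = floor(581 / 30) = 19
Logical qubits = 19 * 3
= 57

57


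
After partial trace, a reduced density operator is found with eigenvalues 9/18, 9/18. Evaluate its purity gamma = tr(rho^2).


tr(rho^2) = sum of eigenvalues squared
= (9/18)^2 + (9/18)^2
= (81 + 81) / 324
= 162/324
= 0.5000

0.5000


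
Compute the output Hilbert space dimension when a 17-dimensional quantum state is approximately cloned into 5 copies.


Output space = H^(tensor 5) where dim(H) = 17
dim = 17^5
= 289 (after 2 factors)
= 4913 (after 3 factors)
= 83521 (after 4 factors)
= 1419857 (after 5 factors)
= 1419857

1419857


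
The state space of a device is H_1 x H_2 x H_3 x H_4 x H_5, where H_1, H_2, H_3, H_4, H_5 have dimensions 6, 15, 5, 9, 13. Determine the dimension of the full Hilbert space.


dim(H_1 x H_2 x H_3 x H_4 x H_5) = 6 * 15 * 5 * 9 * 13
= 90 * 5 * 9 * 13
= 450 * 9 * 13
= 4050 * 13
= 52650

52650


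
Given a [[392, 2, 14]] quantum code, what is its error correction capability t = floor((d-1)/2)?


Code parameters: [[392, 2, 14]], distance d = 14.
Number of correctable errors = floor((d-1)/2)
= floor((14 - 1)/2)
= floor(13/2)
= 6

6


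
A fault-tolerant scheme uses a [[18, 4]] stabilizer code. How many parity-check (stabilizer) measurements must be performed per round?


For an [[n,k]] stabilizer code:
Number of stabilizer generators = n - k
= 18 - 4
= 14

14


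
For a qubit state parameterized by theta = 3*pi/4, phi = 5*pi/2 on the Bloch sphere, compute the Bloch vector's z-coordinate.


theta = 2.3562, phi = 7.8540
r_z = cos(theta) = -0.7071

-0.7071


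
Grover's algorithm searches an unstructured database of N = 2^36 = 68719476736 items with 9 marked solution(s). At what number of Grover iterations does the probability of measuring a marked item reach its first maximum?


After j Grover iterations the success probability is P(j) = sin^2((2j+1)*theta), where sin(theta) = sqrt(k/N).
N = 2^36 = 68719476736, k = 9
sin(theta) = sqrt(k/N) = 1.14440918e-05
theta = arcsin(sqrt(k/N)) = 1.14440918e-05 rad
P(j) reaches its first maximum when (2j+1)*theta is as close as possible to pi/2, i.e. j = round(pi/(4*theta) - 1/2).
pi/(4*theta) - 1/2 = 68628.6387
(For comparison, the common estimate pi/4 * sqrt(N/k) = 68629.1387; the exact maximiser is used here.)
Optimal iterations = 68629

68629


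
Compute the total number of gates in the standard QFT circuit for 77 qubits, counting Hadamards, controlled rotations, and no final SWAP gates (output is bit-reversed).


Hadamard gates: 77
Controlled rotations: n*(n-1)/2 = 77*76/2 = 2926
SWAP gates: 0 (omitted)
Total = 77 + 2926
= 3003

3003


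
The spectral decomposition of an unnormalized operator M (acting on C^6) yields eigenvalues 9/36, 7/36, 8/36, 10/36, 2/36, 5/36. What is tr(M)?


tr(M) = sum of eigenvalues
= 9/36 + 7/36 + 8/36 + 10/36 + 2/36 + 5/36
= 41/36
= 1.1389

1.1389


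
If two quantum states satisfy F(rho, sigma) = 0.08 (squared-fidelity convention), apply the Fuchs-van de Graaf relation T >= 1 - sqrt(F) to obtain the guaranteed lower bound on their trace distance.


Fuchs-van de Graaf (squared-fidelity convention): 1 - sqrt(F) <= T <= sqrt(1 - F).
Lower bound: T >= 1 - sqrt(F)
sqrt(F) = sqrt(0.08) = 0.2828
T >= 1 - 0.2828
T >= 0.7172

0.7172


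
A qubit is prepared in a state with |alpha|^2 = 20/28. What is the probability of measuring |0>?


|alpha|^2 = 20/28 = 0.7143
|beta|^2 = 1 - 20/28 = 8/28 = 0.2857
P(|0>) = |alpha|^2 = 0.7143

0.7143


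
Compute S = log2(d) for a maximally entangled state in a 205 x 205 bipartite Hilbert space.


For a maximally entangled state in d x d:
S = log2(d) = log2(205)
= 7.6795

7.6795


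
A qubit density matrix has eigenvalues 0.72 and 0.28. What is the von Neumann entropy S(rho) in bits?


S = -p*log2(p) - (1-p)*log2(1-p)
p = 0.7200, 1-p = 0.2800
= -0.7200 * log2(0.7200) - 0.2800 * log2(0.2800)
= -(-0.3412) - (-0.5142)
= 0.8555

0.8555


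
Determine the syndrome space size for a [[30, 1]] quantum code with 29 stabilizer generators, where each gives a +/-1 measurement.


Each stabilizer generator gives a binary (+1 or -1) measurement outcome.
With 29 independent generators:
Total syndromes = 2^29
= 536870912

536870912


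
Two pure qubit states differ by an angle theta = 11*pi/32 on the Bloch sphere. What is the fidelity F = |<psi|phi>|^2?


For states separated by angle theta on Bloch sphere:
F = cos^2(theta/2)
theta = 11*pi/32 = 1.0799
theta/2 = 0.5400
cos(theta/2) = 0.8577
F = 0.7357

0.7357


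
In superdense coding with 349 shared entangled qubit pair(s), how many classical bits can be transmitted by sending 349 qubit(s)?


Superdense coding allows 2 classical bits per shared entangled pair.
349 pair(s) -> 2 * 349 = 698 classical bits

698


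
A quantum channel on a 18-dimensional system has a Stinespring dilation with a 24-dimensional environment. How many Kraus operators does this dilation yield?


Tracing out the environment in an orthonormal basis {|i>_E} gives Kraus operators K_i = <i|_E U |0>_E.
Number of Kraus operators = dim(H_env) = d_env
= 24

24


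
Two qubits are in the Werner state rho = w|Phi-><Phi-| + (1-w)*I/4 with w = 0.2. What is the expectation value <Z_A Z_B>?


|Phi-> = (|00> - |11>)/sqrt(2)
For the pure Bell state, <Z_A Z_B> = +1 (Bell-state Pauli correlator).
The maximally-mixed part I/4 has tr(I/4 * P tensor P) = 0 for any traceless Pauli P.
So <Z_A Z_B>_rho = w * (+1) + (1 - w) * 0
= 0.2 * (+1)
= 0.2000

0.2000


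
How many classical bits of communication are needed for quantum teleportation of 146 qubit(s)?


Quantum teleportation requires 2 classical bits per qubit teleported.
146 qubit(s) -> 2 * 146 = 292 classical bits

292


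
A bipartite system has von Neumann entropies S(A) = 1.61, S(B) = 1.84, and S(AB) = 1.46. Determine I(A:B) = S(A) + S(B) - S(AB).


I(A:B) = S(A) + S(B) - S(AB)
= 1.61 + 1.84 - 1.46
= 1.9900

1.9900


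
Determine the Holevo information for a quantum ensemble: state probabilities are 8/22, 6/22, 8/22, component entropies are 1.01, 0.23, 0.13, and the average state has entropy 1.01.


chi = S(rho) - sum_i p_i * S(rho_i)
Weighted entropy = 8/22 * 1.01 + 6/22 * 0.23 + 8/22 * 0.13
= 0.4773
chi = 1.01 - 0.4773
= 0.5327

0.5327


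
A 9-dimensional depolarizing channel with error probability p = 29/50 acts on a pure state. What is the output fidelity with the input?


F = (1-p) + p/d
= (1 - 0.5800) + 0.5800/9
= 0.4200 + 0.0644
= 0.4844

0.4844


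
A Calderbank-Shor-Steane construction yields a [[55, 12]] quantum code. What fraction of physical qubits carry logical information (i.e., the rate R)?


Code rate R = k/n
= 12/55
= 0.2182

0.2182


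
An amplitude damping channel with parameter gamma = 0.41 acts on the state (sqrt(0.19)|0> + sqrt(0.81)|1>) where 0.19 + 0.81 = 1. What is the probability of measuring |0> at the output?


For amplitude damping with parameter gamma on state sqrt(a)|0> + sqrt(b)|1>:
alpha^2 = 0.19, beta^2 = 0.81
P(|0>) = alpha^2 + gamma * beta^2
= 0.19 + 0.41 * 0.81
= 0.19 + 0.3321
= 0.5221

0.5221


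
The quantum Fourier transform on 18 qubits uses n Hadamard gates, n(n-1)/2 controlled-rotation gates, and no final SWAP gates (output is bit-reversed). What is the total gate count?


Hadamard gates: 18
Controlled rotations: n*(n-1)/2 = 18*17/2 = 153
SWAP gates: 0 (omitted)
Total = 18 + 153
= 171

171


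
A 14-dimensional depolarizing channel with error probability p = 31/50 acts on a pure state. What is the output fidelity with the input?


F = (1-p) + p/d
= (1 - 0.6200) + 0.6200/14
= 0.3800 + 0.0443
= 0.4243

0.4243


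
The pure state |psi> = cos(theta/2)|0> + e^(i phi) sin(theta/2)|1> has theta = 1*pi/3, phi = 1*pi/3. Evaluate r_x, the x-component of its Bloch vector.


theta = 1.0472, phi = 1.0472
r_x = sin(theta)*cos(phi) = 0.8660 * 0.5000
r_x = 0.4330

0.4330


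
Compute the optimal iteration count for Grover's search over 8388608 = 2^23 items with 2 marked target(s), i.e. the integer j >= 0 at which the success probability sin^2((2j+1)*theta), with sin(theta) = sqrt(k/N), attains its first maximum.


After j Grover iterations the success probability is P(j) = sin^2((2j+1)*theta), where sin(theta) = sqrt(k/N).
N = 2^23 = 8388608, k = 2
sin(theta) = sqrt(k/N) = 0.00048828125
theta = arcsin(sqrt(k/N)) = 0.0004882812694 rad
P(j) reaches its first maximum when (2j+1)*theta is as close as possible to pi/2, i.e. j = round(pi/(4*theta) - 1/2).
pi/(4*theta) - 1/2 = 1607.9954
(For comparison, the common estimate pi/4 * sqrt(N/k) = 1608.4954; the exact maximiser is used here.)
Optimal iterations = 1608

1608


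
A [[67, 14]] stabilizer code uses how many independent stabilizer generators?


For an [[n,k]] stabilizer code:
Number of stabilizer generators = n - k
= 67 - 14
= 53

53


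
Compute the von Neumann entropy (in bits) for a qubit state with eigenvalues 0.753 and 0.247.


S = -p*log2(p) - (1-p)*log2(1-p)
p = 0.7530, 1-p = 0.2470
= -0.7530 * log2(0.7530) - 0.2470 * log2(0.2470)
= -(-0.3082) - (-0.4983)
= 0.8065

0.8065


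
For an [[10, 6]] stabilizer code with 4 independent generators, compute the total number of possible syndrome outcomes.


Each stabilizer generator gives a binary (+1 or -1) measurement outcome.
With 4 independent generators:
Total syndromes = 2^4
= 16

16


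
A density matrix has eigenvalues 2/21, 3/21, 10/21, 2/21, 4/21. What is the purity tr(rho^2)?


tr(rho^2) = sum of eigenvalues squared
= (2/21)^2 + (3/21)^2 + (10/21)^2 + (2/21)^2 + (4/21)^2
= (4 + 9 + 100 + 4 + 16) / 441
= 133/441
= 0.3016

0.3016


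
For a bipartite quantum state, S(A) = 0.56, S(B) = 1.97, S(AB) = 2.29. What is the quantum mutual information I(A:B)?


I(A:B) = S(A) + S(B) - S(AB)
= 0.56 + 1.97 - 2.29
= 0.2400

0.2400


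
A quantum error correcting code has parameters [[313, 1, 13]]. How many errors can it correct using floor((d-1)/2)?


Code parameters: [[313, 1, 13]], distance d = 13.
Number of correctable errors = floor((d-1)/2)
= floor((13 - 1)/2)
= floor(12/2)
= 6

6


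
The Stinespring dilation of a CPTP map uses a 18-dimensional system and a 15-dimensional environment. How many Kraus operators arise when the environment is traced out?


Tracing out the environment in an orthonormal basis {|i>_E} gives Kraus operators K_i = <i|_E U |0>_E.
Number of Kraus operators = dim(H_env) = d_env
= 15

15


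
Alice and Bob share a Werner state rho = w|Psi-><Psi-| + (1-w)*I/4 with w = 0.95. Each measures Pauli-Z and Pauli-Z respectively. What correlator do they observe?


|Psi-> = (|01> - |10>)/sqrt(2)
For the pure Bell state, <Z_A Z_B> = -1 (Bell-state Pauli correlator).
The maximally-mixed part I/4 has tr(I/4 * P tensor P) = 0 for any traceless Pauli P.
So <Z_A Z_B>_rho = w * (-1) + (1 - w) * 0
= 0.95 * (-1)
= -0.9500

-0.9500


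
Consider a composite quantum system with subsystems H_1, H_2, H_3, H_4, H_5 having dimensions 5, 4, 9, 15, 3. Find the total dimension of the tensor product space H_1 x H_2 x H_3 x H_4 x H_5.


dim(H_1 x H_2 x H_3 x H_4 x H_5) = 5 * 4 * 9 * 15 * 3
= 20 * 9 * 15 * 3
= 180 * 15 * 3
= 2700 * 3
= 8100

8100


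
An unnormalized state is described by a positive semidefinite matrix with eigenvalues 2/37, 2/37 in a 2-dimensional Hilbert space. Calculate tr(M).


tr(M) = sum of eigenvalues
= 2/37 + 2/37
= 4/37
= 0.1081

0.1081


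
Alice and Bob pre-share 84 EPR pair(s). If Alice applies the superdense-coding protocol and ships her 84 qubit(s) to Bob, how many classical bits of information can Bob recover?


Superdense coding allows 2 classical bits per shared entangled pair.
84 pair(s) -> 2 * 84 = 168 classical bits

168


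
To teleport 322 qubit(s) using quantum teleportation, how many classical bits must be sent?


Quantum teleportation requires 2 classical bits per qubit teleported.
322 qubit(s) -> 2 * 322 = 644 classical bits

644


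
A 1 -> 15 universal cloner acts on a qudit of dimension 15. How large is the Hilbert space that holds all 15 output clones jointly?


Output space = H^(tensor 15) where dim(H) = 15
dim = 15^15
= 225 (after 2 factors)
= 3375 (after 3 factors)
= 50625 (after 4 factors)
= 759375 (after 5 factors)
= 11390625 (after 6 factors)
= 170859375 (after 7 factors)
= 2562890625 (after 8 factors)
= 38443359375 (after 9 factors)
= 576650390625 (after 10 factors)
= 8649755859375 (after 11 factors)
= 129746337890625 (after 12 factors)
= 1946195068359375 (after 13 factors)
= 29192926025390625 (after 14 factors)
= 437893890380859375 (after 15 factors)
= 437893890380859375

437893890380859375


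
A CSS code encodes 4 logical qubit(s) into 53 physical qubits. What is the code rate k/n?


Code rate R = k/n
= 4/53
= 0.0755

0.0755


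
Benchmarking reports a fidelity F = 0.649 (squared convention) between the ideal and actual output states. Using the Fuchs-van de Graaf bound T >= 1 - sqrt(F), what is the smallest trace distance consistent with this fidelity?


Fuchs-van de Graaf (squared-fidelity convention): 1 - sqrt(F) <= T <= sqrt(1 - F).
Lower bound: T >= 1 - sqrt(F)
sqrt(F) = sqrt(0.649) = 0.8056
T >= 1 - 0.8056
T >= 0.1944

0.1944


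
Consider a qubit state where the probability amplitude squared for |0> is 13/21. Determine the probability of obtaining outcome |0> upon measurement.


|alpha|^2 = 13/21 = 0.6190
|beta|^2 = 1 - 13/21 = 8/21 = 0.3810
P(|0>) = |alpha|^2 = 0.6190

0.6190


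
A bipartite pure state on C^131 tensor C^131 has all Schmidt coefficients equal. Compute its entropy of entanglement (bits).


For a maximally entangled state in d x d:
S = log2(d) = log2(131)
= 7.0334

7.0334


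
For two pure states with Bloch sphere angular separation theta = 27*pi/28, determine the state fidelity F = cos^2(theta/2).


For states separated by angle theta on Bloch sphere:
F = cos^2(theta/2)
theta = 27*pi/28 = 3.0294
theta/2 = 1.5147
cos(theta/2) = 0.0561
F = 0.0031

0.0031


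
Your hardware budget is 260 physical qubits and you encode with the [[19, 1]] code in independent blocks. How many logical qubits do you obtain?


Each code block uses 19 physical qubits for 1 logical qubit(s).
Number of complete blocks = floor(260 / 19) = 13
Logical qubits = 13 * 1
= 13

13


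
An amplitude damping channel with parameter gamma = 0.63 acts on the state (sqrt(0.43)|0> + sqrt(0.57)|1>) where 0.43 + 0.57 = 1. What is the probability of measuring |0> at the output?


For amplitude damping with parameter gamma on state sqrt(a)|0> + sqrt(b)|1>:
alpha^2 = 0.43, beta^2 = 0.57
P(|0>) = alpha^2 + gamma * beta^2
= 0.43 + 0.63 * 0.57
= 0.43 + 0.3591
= 0.7891

0.7891


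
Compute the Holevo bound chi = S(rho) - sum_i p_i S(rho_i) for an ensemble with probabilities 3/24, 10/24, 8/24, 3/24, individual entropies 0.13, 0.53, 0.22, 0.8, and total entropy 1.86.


chi = S(rho) - sum_i p_i * S(rho_i)
Weighted entropy = 3/24 * 0.13 + 10/24 * 0.53 + 8/24 * 0.22 + 3/24 * 0.8
= 0.4104
chi = 1.86 - 0.4104
= 1.4496

1.4496


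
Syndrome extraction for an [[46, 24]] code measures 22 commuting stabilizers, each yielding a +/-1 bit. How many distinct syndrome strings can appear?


Each stabilizer generator gives a binary (+1 or -1) measurement outcome.
With 22 independent generators:
Total syndromes = 2^22
= 4194304

4194304


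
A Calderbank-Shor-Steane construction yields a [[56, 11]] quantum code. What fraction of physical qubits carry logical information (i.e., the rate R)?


Code rate R = k/n
= 11/56
= 0.1964

0.1964


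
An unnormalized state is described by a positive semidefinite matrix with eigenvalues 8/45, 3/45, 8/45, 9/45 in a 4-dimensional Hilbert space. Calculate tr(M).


tr(M) = sum of eigenvalues
= 8/45 + 3/45 + 8/45 + 9/45
= 28/45
= 0.6222

0.6222


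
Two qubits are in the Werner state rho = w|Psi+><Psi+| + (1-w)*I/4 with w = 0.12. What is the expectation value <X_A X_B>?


|Psi+> = (|01> + |10>)/sqrt(2)
For the pure Bell state, <X_A X_B> = +1 (Bell-state Pauli correlator).
The maximally-mixed part I/4 has tr(I/4 * P tensor P) = 0 for any traceless Pauli P.
So <X_A X_B>_rho = w * (+1) + (1 - w) * 0
= 0.12 * (+1)
= 0.1200

0.1200


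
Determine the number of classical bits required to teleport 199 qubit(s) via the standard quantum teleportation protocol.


Quantum teleportation requires 2 classical bits per qubit teleported.
199 qubit(s) -> 2 * 199 = 398 classical bits

398


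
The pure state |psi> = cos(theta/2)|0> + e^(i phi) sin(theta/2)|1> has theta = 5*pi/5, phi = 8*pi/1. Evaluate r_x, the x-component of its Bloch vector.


theta = 3.1416, phi = 25.1327
r_x = sin(theta)*cos(phi) = 0.0000 * 1.0000
r_x = 0.0000

0.0000


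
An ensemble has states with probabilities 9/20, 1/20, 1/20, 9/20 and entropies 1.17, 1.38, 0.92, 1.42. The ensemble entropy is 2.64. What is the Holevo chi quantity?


chi = S(rho) - sum_i p_i * S(rho_i)
Weighted entropy = 9/20 * 1.17 + 1/20 * 1.38 + 1/20 * 0.92 + 9/20 * 1.42
= 1.2805
chi = 2.64 - 1.2805
= 1.3595

1.3595


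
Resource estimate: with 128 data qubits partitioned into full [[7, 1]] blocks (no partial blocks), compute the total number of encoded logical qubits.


Each code block uses 7 physical qubits for 1 logical qubit(s).
Number of complete blocks = floor(128 / 7) = 18
Logical qubits = 18 * 1
= 18

18


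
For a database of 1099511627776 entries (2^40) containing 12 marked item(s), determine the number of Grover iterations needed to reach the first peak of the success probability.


After j Grover iterations the success probability is P(j) = sin^2((2j+1)*theta), where sin(theta) = sqrt(k/N).
N = 2^40 = 1099511627776, k = 12
sin(theta) = sqrt(k/N) = 3.30362474e-06
theta = arcsin(sqrt(k/N)) = 3.30362474e-06 rad
P(j) reaches its first maximum when (2j+1)*theta is as close as possible to pi/2, i.e. j = round(pi/(4*theta) - 1/2).
pi/(4*theta) - 1/2 = 237737.8103
(For comparison, the common estimate pi/4 * sqrt(N/k) = 237738.3103; the exact maximiser is used here.)
Optimal iterations = 237738

237738


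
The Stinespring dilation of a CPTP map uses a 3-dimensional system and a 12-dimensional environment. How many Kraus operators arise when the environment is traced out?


Tracing out the environment in an orthonormal basis {|i>_E} gives Kraus operators K_i = <i|_E U |0>_E.
Number of Kraus operators = dim(H_env) = d_env
= 12

12


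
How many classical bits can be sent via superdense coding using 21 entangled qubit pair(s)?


Superdense coding allows 2 classical bits per shared entangled pair.
21 pair(s) -> 2 * 21 = 42 classical bits

42


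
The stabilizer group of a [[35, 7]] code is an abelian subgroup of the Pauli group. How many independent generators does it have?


For an [[n,k]] stabilizer code:
Number of stabilizer generators = n - k
= 35 - 7
= 28

28


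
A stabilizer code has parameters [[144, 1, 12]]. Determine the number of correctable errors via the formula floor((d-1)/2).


Code parameters: [[144, 1, 12]], distance d = 12.
Number of correctable errors = floor((d-1)/2)
= floor((12 - 1)/2)
= floor(11/2)
= 5

5


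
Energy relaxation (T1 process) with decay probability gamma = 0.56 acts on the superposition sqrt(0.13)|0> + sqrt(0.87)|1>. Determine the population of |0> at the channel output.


For amplitude damping with parameter gamma on state sqrt(a)|0> + sqrt(b)|1>:
alpha^2 = 0.13, beta^2 = 0.87
P(|0>) = alpha^2 + gamma * beta^2
= 0.13 + 0.56 * 0.87
= 0.13 + 0.4872
= 0.6172

0.6172


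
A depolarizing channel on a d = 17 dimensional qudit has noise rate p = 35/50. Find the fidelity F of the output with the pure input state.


F = (1-p) + p/d
= (1 - 0.7000) + 0.7000/17
= 0.3000 + 0.0412
= 0.3412

0.3412


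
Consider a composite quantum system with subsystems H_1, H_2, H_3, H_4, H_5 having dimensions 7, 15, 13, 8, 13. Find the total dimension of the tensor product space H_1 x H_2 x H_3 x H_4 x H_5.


dim(H_1 x H_2 x H_3 x H_4 x H_5) = 7 * 15 * 13 * 8 * 13
= 105 * 13 * 8 * 13
= 1365 * 8 * 13
= 10920 * 13
= 141960

141960


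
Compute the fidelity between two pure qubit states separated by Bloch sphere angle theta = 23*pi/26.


For states separated by angle theta on Bloch sphere:
F = cos^2(theta/2)
theta = 23*pi/26 = 2.7791
theta/2 = 1.3896
cos(theta/2) = 0.1803
F = 0.0325

0.0325


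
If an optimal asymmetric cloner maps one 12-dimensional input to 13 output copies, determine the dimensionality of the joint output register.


Output space = H^(tensor 13) where dim(H) = 12
dim = 12^13
= 144 (after 2 factors)
= 1728 (after 3 factors)
= 20736 (after 4 factors)
= 248832 (after 5 factors)
= 2985984 (after 6 factors)
= 35831808 (after 7 factors)
= 429981696 (after 8 factors)
= 5159780352 (after 9 factors)
= 61917364224 (after 10 factors)
= 743008370688 (after 11 factors)
= 8916100448256 (after 12 factors)
= 106993205379072 (after 13 factors)
= 106993205379072

106993205379072
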